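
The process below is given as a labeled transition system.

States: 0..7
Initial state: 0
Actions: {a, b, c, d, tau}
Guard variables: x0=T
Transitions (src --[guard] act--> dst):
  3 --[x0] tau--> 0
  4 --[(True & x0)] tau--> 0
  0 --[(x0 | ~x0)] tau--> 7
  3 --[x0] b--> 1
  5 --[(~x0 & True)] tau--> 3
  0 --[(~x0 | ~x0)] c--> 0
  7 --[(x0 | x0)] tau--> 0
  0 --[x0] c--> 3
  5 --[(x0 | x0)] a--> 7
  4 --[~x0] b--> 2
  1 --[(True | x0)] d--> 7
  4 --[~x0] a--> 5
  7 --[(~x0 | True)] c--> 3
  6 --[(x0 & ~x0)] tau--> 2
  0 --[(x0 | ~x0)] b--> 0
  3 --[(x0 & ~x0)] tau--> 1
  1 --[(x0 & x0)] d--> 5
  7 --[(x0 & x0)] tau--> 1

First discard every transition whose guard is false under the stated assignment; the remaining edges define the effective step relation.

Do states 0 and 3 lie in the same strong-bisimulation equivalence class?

Refine partition for ~:
  π0 = {{0,1,2,3,4,5,6,7}}
  π1 = {{0},{1},{2,6},{3},{4},{5},{7}}
7 equivalence class(es) (converged in 2)
0∈{0}, 3∈{3}

Answer: NOT BISIMILAR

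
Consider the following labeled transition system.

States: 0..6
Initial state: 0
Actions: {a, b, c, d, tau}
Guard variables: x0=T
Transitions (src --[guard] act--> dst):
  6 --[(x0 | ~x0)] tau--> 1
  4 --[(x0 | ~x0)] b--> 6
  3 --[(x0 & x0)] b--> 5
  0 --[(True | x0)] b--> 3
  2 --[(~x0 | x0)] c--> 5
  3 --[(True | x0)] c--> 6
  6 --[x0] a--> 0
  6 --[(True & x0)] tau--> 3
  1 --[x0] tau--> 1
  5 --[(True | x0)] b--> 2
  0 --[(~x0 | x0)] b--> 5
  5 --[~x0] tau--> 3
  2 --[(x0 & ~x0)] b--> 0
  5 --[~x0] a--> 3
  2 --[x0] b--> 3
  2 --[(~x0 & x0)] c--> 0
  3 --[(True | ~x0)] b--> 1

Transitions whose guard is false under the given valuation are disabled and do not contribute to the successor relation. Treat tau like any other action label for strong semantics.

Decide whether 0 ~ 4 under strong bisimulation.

Bisimulation quotient by refinement:
  P[0] = {{0,1,2,3,4,5,6}}
  P[1] = {{0,4,5},{1},{2,3},{6}}
  P[2] = {{0},{1},{2},{3},{4},{5},{6}}
7 equivalence class(es) (converged in 3)
class of 0: {0}; class of 4: {4}

Answer: NOT BISIMILAR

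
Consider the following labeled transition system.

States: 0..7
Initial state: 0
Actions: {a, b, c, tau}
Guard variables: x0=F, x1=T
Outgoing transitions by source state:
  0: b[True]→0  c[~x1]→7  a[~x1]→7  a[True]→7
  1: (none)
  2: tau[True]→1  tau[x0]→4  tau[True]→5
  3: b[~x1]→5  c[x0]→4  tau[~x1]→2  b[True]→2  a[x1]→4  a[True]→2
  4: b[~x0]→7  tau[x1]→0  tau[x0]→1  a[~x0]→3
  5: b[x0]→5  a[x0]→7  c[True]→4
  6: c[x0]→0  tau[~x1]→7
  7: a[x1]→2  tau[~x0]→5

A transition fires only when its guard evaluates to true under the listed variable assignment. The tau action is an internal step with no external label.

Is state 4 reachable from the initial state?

Answer: REACHABLE

Working:
After dropping false guards: 13 live edges.
L0 = {0}
L1 = {7}  cumulative {0,7}
L2 = {2,5}  cumulative {0,2,5,7}
L3 = {1,4}  cumulative {0,1,2,4,5,7}
L4 = {3}  cumulative {0,1,2,3,4,5,7}
Reachable = {0,1,2,3,4,5,7}
trace reaching 4: a·tau·c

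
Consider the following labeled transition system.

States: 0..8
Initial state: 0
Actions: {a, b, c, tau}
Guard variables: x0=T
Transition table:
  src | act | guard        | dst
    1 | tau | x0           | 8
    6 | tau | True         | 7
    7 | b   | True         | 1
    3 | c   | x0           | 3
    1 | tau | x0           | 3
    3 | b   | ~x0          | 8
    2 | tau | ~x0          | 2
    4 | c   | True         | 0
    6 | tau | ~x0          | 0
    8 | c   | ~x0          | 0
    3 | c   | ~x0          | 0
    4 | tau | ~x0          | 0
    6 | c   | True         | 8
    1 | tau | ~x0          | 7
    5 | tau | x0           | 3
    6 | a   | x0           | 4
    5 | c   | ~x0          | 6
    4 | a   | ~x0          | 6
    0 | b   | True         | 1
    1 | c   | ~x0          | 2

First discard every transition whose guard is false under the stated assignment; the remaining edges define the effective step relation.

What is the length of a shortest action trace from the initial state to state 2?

BFS to 2:
  depth 0: {0}
  depth 1: {1}
  depth 2: {3,8}
2 never appears.

Answer: UNREACHABLE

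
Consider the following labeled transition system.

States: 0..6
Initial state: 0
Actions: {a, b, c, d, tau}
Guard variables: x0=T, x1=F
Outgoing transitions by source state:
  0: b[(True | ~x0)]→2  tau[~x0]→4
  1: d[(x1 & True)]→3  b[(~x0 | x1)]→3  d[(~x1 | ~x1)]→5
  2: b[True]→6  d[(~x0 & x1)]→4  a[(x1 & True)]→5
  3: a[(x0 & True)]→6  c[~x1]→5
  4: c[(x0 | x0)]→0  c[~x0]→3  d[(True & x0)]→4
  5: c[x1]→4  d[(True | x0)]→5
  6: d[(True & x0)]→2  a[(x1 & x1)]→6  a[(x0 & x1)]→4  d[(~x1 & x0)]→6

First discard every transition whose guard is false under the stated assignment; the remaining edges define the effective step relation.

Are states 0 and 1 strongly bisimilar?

Bisimulation quotient by refinement:
  round 0: {{0,1,2,3,4,5,6}}
  round 1: {{0,2},{1,5,6},{3},{4}}
  round 2: {{0},{1,5},{2},{3},{4},{6}}
stable after 3 split(s): 6 block(s)
[0]={0}  [1]={1,5}

Answer: NOT BISIMILAR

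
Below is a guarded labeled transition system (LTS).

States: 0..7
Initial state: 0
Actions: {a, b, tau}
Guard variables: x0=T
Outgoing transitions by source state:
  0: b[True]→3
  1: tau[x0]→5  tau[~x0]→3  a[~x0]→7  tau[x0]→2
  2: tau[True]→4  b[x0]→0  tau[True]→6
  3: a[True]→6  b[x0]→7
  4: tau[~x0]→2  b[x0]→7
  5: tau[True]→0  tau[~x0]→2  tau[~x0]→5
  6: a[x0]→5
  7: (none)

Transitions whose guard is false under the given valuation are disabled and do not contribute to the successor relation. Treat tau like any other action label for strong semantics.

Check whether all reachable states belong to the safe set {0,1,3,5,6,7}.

Safe = {0,1,3,5,6,7}
Reachable = {0,3,5,6,7}
  0: safe
  3: safe
  5: safe
  6: safe
  7: safe

Answer: INVARIANT HOLDS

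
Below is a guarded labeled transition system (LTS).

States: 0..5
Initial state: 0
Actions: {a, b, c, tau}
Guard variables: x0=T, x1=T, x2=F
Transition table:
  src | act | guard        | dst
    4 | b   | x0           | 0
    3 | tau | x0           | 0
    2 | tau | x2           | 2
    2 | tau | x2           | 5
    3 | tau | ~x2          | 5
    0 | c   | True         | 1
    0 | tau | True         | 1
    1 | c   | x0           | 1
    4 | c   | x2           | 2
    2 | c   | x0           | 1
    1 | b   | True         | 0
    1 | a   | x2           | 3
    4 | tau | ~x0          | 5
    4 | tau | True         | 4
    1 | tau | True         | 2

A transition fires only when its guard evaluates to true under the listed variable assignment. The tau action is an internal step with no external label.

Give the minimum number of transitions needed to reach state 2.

Layered search for 2:
  depth 0: {0}
  depth 1: {1}
  depth 2: {2}
depth(2)=2, e.g. c·tau

Answer: 2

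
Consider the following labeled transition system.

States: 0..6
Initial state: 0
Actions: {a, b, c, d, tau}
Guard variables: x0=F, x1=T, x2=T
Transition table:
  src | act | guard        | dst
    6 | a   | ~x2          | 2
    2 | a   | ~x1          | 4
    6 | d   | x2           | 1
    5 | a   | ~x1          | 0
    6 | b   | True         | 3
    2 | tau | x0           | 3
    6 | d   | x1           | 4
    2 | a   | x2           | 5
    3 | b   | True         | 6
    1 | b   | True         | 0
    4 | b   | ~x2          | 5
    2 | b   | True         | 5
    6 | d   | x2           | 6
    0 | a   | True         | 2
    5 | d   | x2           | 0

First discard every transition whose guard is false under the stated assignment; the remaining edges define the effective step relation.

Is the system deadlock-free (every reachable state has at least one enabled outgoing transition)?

Answer: DEADLOCK-FREE

Analysis:
R = {0,2,5}
  0: a→2  [deg 1]
  2: a→5  b→5  [deg 2]
  5: d→0  [deg 1]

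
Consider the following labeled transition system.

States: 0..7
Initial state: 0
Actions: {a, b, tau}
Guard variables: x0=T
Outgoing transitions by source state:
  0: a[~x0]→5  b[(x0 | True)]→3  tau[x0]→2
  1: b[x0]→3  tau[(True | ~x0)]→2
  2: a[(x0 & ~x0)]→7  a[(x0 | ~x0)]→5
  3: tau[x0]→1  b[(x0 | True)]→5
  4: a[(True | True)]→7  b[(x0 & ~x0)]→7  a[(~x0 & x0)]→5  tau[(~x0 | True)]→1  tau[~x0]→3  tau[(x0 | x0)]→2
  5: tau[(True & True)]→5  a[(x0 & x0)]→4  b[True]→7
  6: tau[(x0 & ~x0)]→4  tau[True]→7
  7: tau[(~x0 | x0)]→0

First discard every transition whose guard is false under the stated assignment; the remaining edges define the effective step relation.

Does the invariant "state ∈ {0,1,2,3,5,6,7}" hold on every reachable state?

Answer: INVARIANT VIOLATED at state 4

Trace:
Safe = {0,1,2,3,5,6,7}
Reachable = {0,1,2,3,4,5,7}
  0: ok
  1: ok
  2: ok
  3: ok
  4: VIOLATES
  5: ok
  7: ok
counterexample path to 4: b·b·a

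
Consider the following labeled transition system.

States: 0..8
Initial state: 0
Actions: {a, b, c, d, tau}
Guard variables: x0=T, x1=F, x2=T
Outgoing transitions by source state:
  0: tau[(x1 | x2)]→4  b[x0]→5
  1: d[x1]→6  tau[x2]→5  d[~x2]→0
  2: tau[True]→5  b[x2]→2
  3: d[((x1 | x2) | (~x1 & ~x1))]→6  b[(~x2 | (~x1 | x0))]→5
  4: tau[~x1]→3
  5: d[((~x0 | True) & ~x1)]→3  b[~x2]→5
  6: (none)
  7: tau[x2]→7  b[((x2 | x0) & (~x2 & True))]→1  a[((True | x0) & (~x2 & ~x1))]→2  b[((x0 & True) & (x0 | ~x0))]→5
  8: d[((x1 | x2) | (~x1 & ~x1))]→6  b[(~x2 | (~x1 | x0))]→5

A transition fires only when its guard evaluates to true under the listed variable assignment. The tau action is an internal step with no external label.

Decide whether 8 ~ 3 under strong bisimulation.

Refine partition for ~:
  π0 = {{0,1,2,3,4,5,6,7,8}}
  π1 = {{0,2,7},{1,4},{3,8},{5},{6}}
  π2 = {{0},{1},{2},{3,8},{4},{5},{6},{7}}
Fixed point at round 3; 8 class(es).
[8]={3,8}  [3]={3,8}

Answer: BISIMILAR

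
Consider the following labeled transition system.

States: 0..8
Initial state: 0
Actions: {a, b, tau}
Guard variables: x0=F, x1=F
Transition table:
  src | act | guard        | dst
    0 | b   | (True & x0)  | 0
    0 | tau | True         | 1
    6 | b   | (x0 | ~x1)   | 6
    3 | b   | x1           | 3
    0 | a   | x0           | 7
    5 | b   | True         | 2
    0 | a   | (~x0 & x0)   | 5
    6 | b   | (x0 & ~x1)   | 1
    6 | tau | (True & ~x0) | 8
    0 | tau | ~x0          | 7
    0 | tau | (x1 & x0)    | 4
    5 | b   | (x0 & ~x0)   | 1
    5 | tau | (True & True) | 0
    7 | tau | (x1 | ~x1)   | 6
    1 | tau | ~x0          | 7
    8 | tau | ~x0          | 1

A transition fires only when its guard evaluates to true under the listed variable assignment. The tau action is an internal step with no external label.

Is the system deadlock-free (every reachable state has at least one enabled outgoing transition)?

Answer: DEADLOCK-FREE

Analysis:
R = {0,1,6,7,8}
  0: tau→1  tau→7  [2 exit(s)]
  1: tau→7  [1 exit(s)]
  6: b→6  tau→8  [2 exit(s)]
  7: tau→6  [1 exit(s)]
  8: tau→1  [1 exit(s)]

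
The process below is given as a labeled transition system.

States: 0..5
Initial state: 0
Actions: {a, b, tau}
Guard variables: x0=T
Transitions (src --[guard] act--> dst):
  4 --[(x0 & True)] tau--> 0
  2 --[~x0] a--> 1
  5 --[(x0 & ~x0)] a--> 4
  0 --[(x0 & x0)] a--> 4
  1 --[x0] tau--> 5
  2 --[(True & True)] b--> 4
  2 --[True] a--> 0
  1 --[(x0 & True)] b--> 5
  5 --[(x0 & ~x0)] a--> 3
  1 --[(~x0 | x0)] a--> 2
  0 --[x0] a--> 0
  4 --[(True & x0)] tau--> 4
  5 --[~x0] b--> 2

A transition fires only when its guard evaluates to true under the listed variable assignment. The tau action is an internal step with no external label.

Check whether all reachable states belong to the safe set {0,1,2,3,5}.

Safe = {0,1,2,3,5}
Reachable = {0,4}
  0: ✓
  4: ✗ unsafe
witness against invariant: a → 4

Answer: INVARIANT VIOLATED at state 4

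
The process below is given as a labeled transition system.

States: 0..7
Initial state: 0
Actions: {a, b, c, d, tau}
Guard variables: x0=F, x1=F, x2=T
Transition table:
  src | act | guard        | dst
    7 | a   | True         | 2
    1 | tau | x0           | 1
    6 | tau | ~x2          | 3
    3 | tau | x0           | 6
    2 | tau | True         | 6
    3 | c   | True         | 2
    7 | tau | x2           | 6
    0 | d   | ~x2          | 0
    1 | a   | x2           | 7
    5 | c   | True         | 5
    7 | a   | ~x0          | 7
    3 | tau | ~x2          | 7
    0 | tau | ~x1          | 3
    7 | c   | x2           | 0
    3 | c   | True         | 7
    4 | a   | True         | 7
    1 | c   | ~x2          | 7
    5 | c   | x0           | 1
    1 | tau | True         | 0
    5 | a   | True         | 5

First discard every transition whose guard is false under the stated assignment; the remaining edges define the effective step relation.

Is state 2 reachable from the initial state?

13 transition(s) survive guard evaluation.
depth 0: {0}
depth 1: {3}  cumulative {0,3}
depth 2: {2,7}  cumulative {0,2,3,7}
depth 3: {6}  cumulative {0,2,3,6,7}
Reachable = {0,2,3,6,7}
witness 2: tau·c

Answer: REACHABLE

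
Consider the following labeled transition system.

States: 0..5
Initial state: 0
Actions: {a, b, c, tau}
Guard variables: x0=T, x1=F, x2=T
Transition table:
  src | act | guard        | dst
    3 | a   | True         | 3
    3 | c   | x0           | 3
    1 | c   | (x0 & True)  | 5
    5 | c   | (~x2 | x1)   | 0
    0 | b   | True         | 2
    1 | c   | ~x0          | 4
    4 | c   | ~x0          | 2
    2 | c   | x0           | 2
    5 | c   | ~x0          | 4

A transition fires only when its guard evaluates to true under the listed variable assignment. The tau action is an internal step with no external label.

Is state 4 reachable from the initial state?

Answer: UNREACHABLE

Analysis:
5 transition(s) survive guard evaluation.
L0 = {0}
L1 = {2}  now seen {0,2}
R = {0,2}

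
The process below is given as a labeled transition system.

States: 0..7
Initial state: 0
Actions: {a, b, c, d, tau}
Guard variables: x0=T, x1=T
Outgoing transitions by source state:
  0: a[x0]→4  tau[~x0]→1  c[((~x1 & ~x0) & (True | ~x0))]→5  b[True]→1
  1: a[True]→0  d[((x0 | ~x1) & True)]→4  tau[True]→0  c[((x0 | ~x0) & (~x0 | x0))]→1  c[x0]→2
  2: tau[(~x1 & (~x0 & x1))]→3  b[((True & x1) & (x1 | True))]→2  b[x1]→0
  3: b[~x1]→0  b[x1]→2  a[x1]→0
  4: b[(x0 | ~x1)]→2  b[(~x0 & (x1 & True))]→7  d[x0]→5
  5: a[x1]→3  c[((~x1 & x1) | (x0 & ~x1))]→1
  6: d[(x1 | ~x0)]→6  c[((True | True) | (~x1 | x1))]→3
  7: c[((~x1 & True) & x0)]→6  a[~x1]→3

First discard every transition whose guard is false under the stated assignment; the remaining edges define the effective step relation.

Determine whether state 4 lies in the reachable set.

16 transition(s) survive guard evaluation.
depth 0: {0}
depth 1: {1,4}  total {0,1,4}
depth 2: {2,5}  total {0,1,2,4,5}
depth 3: {3}  total {0,1,2,3,4,5}
Reachable = {0,1,2,3,4,5}
witness 4: a

Answer: REACHABLE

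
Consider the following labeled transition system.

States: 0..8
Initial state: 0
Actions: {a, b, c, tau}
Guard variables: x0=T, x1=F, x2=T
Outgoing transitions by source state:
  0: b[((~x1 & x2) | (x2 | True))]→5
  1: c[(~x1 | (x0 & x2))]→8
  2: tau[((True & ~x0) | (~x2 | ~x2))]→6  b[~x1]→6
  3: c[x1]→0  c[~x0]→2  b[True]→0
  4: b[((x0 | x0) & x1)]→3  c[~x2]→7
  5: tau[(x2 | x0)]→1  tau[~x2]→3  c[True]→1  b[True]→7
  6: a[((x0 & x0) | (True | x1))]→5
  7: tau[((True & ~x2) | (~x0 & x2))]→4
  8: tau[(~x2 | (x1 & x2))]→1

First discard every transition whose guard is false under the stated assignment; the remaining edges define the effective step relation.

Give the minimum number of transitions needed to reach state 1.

BFS to 1:
  depth 0: {0}
  depth 1: {5}
  depth 2: {1,7}
1 enters at depth 2; path b·c

Answer: 2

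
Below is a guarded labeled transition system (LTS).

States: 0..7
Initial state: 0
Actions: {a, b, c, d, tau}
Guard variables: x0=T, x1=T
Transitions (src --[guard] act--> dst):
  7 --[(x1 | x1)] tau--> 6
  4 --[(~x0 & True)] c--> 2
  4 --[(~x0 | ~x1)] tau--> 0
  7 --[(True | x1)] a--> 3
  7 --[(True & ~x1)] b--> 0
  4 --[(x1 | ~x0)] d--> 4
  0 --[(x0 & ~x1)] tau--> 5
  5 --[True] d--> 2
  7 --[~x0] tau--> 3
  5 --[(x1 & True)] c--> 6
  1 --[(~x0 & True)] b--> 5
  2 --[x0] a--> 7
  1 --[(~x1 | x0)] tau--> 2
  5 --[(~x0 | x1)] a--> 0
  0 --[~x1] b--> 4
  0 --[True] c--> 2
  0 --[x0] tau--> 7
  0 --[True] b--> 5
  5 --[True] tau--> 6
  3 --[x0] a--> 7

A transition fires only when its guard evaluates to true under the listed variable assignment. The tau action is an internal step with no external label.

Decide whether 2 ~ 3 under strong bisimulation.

Answer: BISIMILAR

Analysis:
Compute ~ classes (split until stable):
  P[0] = {{0,1,2,3,4,5,6,7}}
  P[1] = {{0},{1},{2,3},{4},{5},{6},{7}}
7 equivalence class(es) (converged in 2)
2∈{2,3}, 3∈{2,3}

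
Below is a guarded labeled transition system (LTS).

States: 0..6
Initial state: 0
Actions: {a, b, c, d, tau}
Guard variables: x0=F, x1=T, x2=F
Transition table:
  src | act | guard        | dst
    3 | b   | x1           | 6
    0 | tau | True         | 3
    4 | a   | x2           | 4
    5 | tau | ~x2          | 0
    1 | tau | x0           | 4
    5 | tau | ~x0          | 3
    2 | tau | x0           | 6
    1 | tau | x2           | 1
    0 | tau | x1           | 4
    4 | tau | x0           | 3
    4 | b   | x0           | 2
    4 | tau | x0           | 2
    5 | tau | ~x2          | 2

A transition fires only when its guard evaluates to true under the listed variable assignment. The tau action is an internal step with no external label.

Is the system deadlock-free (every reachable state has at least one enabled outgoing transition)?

Reachable = {0,3,4,6}
  0: tau→3  tau→4  [2 exit(s)]
  3: b→6  [1 exit(s)]
  4: ∅  [no exit]
  6: ∅  [no exit]
witness 4: tau

Answer: DEADLOCK at state 4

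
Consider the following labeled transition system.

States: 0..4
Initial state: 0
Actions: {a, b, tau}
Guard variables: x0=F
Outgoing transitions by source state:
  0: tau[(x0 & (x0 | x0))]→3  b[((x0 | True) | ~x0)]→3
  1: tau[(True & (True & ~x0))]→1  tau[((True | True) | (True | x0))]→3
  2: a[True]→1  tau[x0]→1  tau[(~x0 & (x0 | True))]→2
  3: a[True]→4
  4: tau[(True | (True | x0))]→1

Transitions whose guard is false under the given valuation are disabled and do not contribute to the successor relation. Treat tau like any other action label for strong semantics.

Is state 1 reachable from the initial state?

7 transition(s) survive guard evaluation.
L0 = {0}
L1 = {3}  now seen {0,3}
L2 = {4}  now seen {0,3,4}
L3 = {1}  now seen {0,1,3,4}
R = {0,1,3,4}
trace reaching 1: b·a·tau

Answer: REACHABLE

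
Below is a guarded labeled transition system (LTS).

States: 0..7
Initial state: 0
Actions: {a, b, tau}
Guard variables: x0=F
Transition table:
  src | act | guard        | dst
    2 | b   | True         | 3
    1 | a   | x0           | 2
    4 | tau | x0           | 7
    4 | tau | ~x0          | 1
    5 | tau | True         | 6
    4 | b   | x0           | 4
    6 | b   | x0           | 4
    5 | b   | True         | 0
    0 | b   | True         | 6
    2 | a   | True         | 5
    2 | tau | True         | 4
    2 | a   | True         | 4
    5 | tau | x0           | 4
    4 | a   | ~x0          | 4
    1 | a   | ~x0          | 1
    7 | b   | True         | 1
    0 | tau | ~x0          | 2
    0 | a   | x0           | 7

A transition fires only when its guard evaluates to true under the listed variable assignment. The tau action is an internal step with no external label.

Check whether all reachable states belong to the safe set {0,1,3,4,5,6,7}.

Answer: INVARIANT VIOLATED at state 2

Trace:
Safe = {0,1,3,4,5,6,7}
Reachable = {0,1,2,3,4,5,6}
  0: ✓
  1: ✓
  2: ✗ unsafe
  3: ✓
  4: ✓
  5: ✓
  6: ✓
reach 2 via tau — violates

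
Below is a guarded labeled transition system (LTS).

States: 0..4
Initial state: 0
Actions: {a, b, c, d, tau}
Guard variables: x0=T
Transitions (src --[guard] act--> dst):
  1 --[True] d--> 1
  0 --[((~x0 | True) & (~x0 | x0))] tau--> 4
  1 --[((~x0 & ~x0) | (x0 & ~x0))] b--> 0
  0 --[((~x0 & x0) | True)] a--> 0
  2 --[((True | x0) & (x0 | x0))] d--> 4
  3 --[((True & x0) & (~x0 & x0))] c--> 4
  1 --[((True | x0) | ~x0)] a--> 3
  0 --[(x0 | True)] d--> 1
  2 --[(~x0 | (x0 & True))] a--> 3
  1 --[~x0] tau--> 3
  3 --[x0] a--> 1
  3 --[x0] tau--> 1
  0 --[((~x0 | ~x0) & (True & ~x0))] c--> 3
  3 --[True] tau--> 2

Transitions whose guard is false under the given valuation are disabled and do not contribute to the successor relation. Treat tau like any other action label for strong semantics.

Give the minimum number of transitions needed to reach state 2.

Answer: 3

Trace:
BFS to 2:
  L0 = {0}
  L1 = {1,4}
  L2 = {3}
  L3 = {2}
depth(2)=3, e.g. d·a·tau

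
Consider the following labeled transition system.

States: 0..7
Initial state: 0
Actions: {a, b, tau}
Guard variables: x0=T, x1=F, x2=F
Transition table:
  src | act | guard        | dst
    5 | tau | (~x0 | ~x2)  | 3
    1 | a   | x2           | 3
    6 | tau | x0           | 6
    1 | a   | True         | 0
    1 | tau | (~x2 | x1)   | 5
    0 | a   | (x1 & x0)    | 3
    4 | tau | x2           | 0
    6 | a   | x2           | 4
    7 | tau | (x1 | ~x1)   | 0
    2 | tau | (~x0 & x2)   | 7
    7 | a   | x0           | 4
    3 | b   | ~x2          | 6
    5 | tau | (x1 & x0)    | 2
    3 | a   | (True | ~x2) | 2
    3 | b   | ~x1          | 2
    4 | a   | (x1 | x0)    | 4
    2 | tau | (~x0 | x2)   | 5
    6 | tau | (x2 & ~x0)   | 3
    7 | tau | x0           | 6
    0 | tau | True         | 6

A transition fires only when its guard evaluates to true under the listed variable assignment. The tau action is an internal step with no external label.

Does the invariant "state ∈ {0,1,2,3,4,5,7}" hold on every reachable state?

Allowed set {0,1,2,3,4,5,7}
R = {0,6}
  0: safe
  6: VIOLATES
counterexample path to 6: tau

Answer: INVARIANT VIOLATED at state 6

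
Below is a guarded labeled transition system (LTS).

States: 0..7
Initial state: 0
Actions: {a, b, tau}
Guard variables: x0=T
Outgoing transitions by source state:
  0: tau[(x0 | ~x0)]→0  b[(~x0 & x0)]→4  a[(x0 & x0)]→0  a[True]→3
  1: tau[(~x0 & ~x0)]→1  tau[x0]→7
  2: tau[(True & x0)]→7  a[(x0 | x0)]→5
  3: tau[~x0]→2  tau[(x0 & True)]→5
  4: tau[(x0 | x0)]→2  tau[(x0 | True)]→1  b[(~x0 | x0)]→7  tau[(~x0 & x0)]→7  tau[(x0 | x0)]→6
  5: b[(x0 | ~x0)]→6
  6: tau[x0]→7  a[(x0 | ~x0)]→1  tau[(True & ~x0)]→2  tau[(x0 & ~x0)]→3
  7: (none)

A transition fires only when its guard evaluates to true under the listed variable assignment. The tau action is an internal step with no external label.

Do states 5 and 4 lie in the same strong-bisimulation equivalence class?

Answer: NOT BISIMILAR

Analysis:
Bisimulation quotient by refinement:
  round 0: {{0,1,2,3,4,5,6,7}}
  round 1: {{0,2,6},{1,3},{4},{5},{7}}
  round 2: {{0},{1},{2},{3},{4},{5},{6},{7}}
stable after 3 split(s): 8 block(s)
class of 5: {5}; class of 4: {4}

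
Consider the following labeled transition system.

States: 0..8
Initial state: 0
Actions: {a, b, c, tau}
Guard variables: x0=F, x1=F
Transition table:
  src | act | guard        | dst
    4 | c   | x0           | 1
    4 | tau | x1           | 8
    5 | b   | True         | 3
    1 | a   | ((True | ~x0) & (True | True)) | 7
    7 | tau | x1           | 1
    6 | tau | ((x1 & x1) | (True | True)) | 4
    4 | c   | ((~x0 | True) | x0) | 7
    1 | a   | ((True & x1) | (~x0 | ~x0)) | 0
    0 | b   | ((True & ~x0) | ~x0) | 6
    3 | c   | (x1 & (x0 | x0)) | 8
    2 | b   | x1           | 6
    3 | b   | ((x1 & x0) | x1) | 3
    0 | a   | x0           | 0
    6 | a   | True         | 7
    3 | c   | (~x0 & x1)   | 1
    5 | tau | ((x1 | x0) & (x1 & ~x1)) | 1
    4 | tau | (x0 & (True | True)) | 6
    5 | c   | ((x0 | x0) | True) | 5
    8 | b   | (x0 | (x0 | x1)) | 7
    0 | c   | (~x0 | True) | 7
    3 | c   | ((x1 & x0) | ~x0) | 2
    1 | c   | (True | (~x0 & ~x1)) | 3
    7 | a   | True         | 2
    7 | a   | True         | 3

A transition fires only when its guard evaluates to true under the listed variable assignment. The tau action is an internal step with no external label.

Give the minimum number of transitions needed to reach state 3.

Answer: 2

Trace:
Layered search for 3:
  Layer 0: {0}
  Layer 1: {6,7}
  Layer 2: {2,3,4}
depth(3)=2, e.g. c·a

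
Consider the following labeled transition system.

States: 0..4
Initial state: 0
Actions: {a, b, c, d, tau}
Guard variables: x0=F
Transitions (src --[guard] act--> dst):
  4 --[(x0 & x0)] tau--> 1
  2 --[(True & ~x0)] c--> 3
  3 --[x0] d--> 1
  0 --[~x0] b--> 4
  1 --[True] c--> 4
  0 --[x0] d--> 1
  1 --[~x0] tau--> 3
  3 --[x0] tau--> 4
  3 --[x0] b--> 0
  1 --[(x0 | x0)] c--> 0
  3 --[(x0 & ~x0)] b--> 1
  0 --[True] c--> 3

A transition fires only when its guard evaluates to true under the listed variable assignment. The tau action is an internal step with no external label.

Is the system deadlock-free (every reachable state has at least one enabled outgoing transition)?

Answer: DEADLOCK at state 3

Working:
Reachable = {0,3,4}
  0: b→4  c→3  [2 exit(s)]
  3: ∅  [deadlock]
  4: ∅  [deadlock]
trace reaching 3: c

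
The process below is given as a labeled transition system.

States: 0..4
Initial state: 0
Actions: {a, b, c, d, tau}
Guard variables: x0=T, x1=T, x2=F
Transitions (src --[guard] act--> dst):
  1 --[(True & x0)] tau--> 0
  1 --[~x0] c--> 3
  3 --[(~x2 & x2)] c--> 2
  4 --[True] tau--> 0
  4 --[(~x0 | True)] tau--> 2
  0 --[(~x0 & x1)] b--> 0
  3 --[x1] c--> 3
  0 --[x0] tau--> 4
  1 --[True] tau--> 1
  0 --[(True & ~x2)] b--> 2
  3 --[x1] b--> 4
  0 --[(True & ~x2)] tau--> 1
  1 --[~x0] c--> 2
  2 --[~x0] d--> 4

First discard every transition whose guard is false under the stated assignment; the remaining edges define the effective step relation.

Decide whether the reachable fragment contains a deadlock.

Reachable = {0,1,2,4}
  0: b→2  tau→1  tau→4  [deg 3]
  1: tau→0  tau→1  [deg 2]
  2: ∅  [no exit]
  4: tau→0  tau→2  [deg 2]
witness 2: b

Answer: DEADLOCK at state 2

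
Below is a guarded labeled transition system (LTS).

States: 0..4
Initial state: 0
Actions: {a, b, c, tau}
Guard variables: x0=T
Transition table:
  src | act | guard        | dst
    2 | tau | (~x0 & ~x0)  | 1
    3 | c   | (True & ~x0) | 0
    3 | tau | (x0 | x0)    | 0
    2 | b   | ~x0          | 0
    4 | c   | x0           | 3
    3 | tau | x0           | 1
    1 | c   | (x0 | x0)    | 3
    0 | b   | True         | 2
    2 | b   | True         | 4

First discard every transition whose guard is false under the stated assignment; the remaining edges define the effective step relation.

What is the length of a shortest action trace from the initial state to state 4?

Breadth-first toward 4:
  L0 = {0}
  L1 = {2}
  L2 = {4}
first hit 4 at d=2 via b·b

Answer: 2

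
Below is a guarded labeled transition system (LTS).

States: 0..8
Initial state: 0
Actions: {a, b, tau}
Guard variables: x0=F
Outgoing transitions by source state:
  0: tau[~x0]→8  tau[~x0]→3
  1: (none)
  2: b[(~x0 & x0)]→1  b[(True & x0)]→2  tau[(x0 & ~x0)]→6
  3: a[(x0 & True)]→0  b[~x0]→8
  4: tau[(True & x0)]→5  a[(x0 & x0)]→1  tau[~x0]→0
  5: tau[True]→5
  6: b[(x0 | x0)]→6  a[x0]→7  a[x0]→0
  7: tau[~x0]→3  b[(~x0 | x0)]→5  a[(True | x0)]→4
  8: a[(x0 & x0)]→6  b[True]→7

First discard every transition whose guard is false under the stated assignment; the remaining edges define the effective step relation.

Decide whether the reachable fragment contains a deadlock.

Answer: DEADLOCK-FREE

Working:
Reach set: {0,3,4,5,7,8}
  0: tau→3  tau→8  [deg 2]
  3: b→8  [deg 1]
  4: tau→0  [deg 1]
  5: tau→5  [deg 1]
  7: a→4  b→5  tau→3  [deg 3]
  8: b→7  [deg 1]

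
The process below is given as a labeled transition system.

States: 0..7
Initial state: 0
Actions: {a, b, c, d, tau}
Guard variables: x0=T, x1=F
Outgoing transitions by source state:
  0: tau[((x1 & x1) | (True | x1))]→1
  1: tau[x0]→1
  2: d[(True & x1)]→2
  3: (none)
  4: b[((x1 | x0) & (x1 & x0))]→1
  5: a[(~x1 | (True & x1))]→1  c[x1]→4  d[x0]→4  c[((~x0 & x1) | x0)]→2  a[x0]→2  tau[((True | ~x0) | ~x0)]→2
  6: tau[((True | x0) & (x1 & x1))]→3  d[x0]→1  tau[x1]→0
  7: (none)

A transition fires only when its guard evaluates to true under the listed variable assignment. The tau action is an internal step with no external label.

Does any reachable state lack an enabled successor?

Answer: DEADLOCK-FREE

Analysis:
Reach set: {0,1}
  0: tau→1  [1 exit(s)]
  1: tau→1  [1 exit(s)]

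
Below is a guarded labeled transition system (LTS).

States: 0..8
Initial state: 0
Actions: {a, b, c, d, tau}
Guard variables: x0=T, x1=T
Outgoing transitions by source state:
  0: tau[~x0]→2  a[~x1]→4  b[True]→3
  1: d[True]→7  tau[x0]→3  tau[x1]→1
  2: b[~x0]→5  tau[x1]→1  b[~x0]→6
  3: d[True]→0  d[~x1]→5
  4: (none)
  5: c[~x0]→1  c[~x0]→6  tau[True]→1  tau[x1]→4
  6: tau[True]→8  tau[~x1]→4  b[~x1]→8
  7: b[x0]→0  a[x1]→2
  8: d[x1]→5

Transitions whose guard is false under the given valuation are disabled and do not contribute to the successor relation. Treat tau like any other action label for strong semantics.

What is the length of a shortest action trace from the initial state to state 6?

Answer: UNREACHABLE

Analysis:
Breadth-first toward 6:
  Layer 0: {0}
  Layer 1: {3}
6 never appears.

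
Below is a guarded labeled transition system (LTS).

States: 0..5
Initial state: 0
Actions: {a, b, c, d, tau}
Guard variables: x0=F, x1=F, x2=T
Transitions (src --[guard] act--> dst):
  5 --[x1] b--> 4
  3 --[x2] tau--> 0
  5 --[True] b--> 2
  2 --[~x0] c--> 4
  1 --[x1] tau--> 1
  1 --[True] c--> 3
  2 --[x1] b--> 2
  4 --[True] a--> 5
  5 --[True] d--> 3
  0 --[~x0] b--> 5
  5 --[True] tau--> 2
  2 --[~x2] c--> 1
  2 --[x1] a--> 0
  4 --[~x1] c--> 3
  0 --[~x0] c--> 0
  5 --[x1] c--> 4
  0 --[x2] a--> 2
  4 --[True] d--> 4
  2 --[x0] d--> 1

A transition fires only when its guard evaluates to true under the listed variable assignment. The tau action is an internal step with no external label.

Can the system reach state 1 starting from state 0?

Answer: UNREACHABLE

Analysis:
12 transition(s) survive guard evaluation.
Layer 0: {0}
Layer 1: {2,5}  cumulative {0,2,5}
Layer 2: {3,4}  cumulative {0,2,3,4,5}
Reach set: {0,2,3,4,5}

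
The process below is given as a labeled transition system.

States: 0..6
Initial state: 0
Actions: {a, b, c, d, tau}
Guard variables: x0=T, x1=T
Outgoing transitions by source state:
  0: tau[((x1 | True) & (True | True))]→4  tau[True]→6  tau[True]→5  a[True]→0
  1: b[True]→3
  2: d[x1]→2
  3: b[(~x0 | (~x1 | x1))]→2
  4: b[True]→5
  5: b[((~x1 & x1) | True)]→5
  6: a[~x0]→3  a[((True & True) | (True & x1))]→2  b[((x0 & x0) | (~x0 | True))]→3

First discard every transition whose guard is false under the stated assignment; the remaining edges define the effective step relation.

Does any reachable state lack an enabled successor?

Answer: DEADLOCK-FREE

Analysis:
Reachable = {0,2,3,4,5,6}
  0: a→0  tau→4  tau→5  tau→6  [4 exit(s)]
  2: d→2  [1 exit(s)]
  3: b→2  [1 exit(s)]
  4: b→5  [1 exit(s)]
  5: b→5  [1 exit(s)]
  6: a→2  b→3  [2 exit(s)]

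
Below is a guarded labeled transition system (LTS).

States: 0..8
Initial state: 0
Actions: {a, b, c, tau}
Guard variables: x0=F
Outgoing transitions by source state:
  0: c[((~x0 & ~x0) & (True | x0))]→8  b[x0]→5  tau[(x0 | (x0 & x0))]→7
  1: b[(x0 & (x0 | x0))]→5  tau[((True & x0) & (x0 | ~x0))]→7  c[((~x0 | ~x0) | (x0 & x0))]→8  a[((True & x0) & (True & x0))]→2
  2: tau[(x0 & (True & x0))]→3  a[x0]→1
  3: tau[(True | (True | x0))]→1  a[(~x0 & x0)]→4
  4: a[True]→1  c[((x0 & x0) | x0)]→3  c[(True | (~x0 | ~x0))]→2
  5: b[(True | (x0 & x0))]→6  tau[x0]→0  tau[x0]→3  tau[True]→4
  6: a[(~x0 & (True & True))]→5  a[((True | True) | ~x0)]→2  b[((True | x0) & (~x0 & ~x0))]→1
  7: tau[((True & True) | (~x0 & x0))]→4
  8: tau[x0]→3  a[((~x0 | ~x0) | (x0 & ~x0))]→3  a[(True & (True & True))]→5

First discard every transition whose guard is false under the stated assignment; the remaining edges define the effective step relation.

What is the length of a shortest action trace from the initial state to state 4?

BFS to 4:
  L0 = {0}
  L1 = {8}
  L2 = {3,5}
  L3 = {1,4,6}
first hit 4 at d=3 via c·a·tau

Answer: 3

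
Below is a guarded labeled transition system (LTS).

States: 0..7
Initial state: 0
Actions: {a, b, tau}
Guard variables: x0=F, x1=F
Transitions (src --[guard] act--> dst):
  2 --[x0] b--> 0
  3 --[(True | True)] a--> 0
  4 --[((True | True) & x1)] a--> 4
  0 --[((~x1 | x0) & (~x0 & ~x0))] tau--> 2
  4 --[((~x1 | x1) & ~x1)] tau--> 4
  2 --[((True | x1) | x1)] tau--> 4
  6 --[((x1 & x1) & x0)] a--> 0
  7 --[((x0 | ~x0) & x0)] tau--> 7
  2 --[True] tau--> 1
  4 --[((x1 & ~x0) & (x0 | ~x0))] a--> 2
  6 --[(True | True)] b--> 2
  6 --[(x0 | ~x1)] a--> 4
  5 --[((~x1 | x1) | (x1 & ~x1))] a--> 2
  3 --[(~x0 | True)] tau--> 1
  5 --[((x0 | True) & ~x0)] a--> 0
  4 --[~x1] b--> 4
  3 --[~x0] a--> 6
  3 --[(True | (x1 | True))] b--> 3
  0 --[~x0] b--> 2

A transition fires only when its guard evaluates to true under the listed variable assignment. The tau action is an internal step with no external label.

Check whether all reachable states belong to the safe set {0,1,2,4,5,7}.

Answer: INVARIANT HOLDS

Analysis:
Allowed set {0,1,2,4,5,7}
R = {0,1,2,4}
  0: ok
  1: ok
  2: ok
  4: ok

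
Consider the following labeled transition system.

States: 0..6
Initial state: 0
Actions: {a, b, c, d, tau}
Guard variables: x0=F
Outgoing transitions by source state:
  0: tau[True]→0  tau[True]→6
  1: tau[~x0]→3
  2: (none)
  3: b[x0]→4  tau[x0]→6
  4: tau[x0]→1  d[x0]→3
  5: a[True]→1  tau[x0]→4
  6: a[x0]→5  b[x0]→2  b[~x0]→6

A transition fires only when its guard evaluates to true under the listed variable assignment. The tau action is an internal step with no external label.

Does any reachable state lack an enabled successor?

Answer: DEADLOCK-FREE

Analysis:
R = {0,6}
  0: tau→0  tau→6  [2 out]
  6: b→6  [1 out]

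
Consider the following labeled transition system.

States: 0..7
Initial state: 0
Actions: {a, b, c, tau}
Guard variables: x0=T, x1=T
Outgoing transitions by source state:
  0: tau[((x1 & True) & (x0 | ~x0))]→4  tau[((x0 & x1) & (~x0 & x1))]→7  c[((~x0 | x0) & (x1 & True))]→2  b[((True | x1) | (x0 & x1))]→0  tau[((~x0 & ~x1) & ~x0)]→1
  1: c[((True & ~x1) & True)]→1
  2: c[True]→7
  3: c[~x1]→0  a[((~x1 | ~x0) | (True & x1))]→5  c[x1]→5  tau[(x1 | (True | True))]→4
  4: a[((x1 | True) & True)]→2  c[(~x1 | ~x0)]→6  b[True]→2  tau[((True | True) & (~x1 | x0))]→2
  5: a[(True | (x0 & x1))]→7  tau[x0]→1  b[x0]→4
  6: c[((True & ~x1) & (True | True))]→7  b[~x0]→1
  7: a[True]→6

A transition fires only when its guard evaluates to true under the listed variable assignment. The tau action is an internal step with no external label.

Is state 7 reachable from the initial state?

Answer: REACHABLE

Analysis:
14 transition(s) survive guard evaluation.
depth 0: {0}
depth 1: {2,4}  now seen {0,2,4}
depth 2: {7}  now seen {0,2,4,7}
depth 3: {6}  now seen {0,2,4,6,7}
R = {0,2,4,6,7}
Path to 7: c·c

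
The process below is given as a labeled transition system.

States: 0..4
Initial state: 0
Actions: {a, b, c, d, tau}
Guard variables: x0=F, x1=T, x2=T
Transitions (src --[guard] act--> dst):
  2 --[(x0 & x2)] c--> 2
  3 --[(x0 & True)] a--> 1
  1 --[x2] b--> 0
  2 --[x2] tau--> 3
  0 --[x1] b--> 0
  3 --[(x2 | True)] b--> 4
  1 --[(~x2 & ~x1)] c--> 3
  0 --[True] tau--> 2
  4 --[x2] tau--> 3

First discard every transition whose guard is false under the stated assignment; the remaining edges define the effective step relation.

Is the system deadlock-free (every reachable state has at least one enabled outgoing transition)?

Answer: DEADLOCK-FREE

Trace:
Reachable = {0,2,3,4}
  0: b→0  tau→2  [2 out]
  2: tau→3  [1 out]
  3: b→4  [1 out]
  4: tau→3  [1 out]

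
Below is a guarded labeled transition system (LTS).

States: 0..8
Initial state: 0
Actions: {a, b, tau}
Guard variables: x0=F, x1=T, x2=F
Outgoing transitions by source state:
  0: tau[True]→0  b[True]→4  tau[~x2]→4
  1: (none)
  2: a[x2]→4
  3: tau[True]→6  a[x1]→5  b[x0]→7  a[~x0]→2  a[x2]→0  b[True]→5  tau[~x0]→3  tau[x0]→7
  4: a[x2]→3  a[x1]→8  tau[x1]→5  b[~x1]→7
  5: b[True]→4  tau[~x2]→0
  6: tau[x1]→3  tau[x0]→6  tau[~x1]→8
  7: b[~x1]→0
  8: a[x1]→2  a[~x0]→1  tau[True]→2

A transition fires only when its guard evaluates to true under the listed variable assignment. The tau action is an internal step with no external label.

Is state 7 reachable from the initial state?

After dropping false guards: 16 live edges.
depth 0: {0}
depth 1: {4}  now seen {0,4}
depth 2: {5,8}  now seen {0,4,5,8}
depth 3: {1,2}  now seen {0,1,2,4,5,8}
R = {0,1,2,4,5,8}

Answer: UNREACHABLE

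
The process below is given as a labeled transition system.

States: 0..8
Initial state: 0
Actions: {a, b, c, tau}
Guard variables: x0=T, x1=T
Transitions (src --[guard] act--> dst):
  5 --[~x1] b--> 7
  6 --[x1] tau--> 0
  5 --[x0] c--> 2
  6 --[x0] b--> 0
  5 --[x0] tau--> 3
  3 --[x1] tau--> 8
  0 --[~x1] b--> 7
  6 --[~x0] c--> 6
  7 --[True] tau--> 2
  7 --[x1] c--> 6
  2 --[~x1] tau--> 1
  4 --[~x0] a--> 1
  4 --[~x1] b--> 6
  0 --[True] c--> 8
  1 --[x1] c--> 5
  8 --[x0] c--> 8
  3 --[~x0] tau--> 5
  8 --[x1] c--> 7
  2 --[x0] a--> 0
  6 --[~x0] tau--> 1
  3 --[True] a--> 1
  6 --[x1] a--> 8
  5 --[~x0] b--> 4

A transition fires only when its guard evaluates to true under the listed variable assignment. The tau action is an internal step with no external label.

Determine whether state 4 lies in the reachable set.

Answer: UNREACHABLE

Analysis:
Guard filter leaves 14 enabled edge(s).
depth 0: {0}
depth 1: {8}  cumulative {0,8}
depth 2: {7}  cumulative {0,7,8}
depth 3: {2,6}  cumulative {0,2,6,7,8}
Reachable = {0,2,6,7,8}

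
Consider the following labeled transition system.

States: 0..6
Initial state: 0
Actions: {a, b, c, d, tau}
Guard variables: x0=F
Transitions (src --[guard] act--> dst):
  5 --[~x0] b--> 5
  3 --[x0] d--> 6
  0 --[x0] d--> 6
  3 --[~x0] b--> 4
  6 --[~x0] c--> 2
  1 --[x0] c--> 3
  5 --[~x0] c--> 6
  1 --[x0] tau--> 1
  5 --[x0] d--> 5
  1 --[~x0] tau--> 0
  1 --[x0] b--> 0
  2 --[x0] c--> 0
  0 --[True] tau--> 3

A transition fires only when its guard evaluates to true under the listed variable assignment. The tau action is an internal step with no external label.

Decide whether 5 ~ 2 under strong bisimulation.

Answer: NOT BISIMILAR

Trace:
Compute ~ classes (split until stable):
  P[0] = {{0,1,2,3,4,5,6}}
  P[1] = {{0,1},{2,4},{3},{5},{6}}
  P[2] = {{0},{1},{2,4},{3},{5},{6}}
6 equivalence class(es) (converged in 3)
[5]={5}  [2]={2,4}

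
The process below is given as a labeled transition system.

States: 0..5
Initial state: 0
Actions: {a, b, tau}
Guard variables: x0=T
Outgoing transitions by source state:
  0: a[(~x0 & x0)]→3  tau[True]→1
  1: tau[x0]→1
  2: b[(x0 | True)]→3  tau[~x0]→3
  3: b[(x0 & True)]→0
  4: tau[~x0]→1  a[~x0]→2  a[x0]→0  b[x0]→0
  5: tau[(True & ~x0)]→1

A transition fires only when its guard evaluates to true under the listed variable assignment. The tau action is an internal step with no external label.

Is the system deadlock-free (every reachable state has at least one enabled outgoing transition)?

Reach set: {0,1}
  0: tau→1  [1 exit(s)]
  1: tau→1  [1 exit(s)]

Answer: DEADLOCK-FREE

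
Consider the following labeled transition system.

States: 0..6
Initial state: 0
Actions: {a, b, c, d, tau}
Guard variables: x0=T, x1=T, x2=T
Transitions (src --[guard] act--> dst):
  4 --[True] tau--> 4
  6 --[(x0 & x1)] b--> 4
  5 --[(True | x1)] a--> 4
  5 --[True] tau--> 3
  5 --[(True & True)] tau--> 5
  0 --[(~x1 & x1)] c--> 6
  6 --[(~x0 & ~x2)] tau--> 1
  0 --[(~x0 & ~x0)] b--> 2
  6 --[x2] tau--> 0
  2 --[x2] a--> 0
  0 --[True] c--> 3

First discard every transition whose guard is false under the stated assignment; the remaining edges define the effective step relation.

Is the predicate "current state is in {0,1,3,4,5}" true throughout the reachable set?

Allowed set {0,1,3,4,5}
R = {0,3}
  0: safe
  3: safe

Answer: INVARIANT HOLDS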